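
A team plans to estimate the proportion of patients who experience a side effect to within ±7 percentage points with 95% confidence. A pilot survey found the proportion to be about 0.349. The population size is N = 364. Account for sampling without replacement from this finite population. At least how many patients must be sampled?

For a proportion with margin E = 0.07 at 95% confidence, z = 1.960.
n = p̂(1−p̂)(z/E)² = 0.349 × 0.651 × (1.960/0.07)² = 178.12 — call this n₀.
Finite-population correction with N = 364: n = n₀ / (1 + (n₀−1)/N) = 178.12 / 1.487 = 119.78
Round up: n = 120.

120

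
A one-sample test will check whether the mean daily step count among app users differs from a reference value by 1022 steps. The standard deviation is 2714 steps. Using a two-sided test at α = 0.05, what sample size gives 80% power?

For a one-sample z-test, n = ((z_{α/2} + z_β)·σ/δ)².
z_{α/2} = 1.960 (two-sided α = 0.05); z_β = 0.842 (power 80% → β = 0.2).
n = (2.802 × 2714 / 1022)² = 55.37
Round up: n = 56.

n = 56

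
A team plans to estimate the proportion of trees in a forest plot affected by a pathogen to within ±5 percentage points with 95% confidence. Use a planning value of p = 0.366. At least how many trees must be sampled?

For a proportion with margin E = 0.05 at 95% confidence, z = 1.960.
n = p̂(1−p̂)(z/E)² = 0.366 × 0.634 × (1.960/0.05)² = 356.57
Round up: n = 357.

357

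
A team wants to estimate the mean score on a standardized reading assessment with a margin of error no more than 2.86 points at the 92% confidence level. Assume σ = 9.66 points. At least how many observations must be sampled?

For a mean, the margin of error is E = z·σ/√n, so n = (zσ/E)².
At 92% confidence, z = 1.751.
n = (1.751 × 9.66 / 2.86)² = 34.98
Round up: n = 35.

35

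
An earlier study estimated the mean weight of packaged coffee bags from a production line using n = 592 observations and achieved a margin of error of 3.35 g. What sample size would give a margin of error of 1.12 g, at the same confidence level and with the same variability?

5297

Margin of error scales as 1/√n, so n₂ = n₁·(E₁/E₂)².
n₂ = 592 × (3.35/1.12)² = 592 × 8.947 = 5296.62
Round up: n₂ = 5297.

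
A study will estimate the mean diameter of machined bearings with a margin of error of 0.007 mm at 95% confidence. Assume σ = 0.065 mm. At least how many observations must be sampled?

332

For a mean, the margin of error is E = z·σ/√n, so n = (zσ/E)².
At 95% confidence, z = 1.960.
n = (1.960 × 0.065 / 0.007)² = 331.24
Round up: n = 332.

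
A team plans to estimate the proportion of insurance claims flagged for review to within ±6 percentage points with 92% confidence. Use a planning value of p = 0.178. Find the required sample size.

For a proportion with margin E = 0.06 at 92% confidence, z = 1.751.
n = p̂(1−p̂)(z/E)² = 0.178 × 0.822 × (1.751/0.06)² = 124.61
Round up: n = 125.

125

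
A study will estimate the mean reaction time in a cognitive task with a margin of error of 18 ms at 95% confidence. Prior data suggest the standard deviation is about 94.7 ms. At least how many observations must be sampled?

For a mean, the margin of error is E = z·σ/√n, so n = (zσ/E)².
At 95% confidence, z = 1.960.
n = (1.960 × 94.7 / 18)² = 106.33
Round up: n = 107.

107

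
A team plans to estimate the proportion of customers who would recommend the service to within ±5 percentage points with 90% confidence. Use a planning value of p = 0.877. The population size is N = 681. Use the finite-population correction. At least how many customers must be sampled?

100

For a proportion with margin E = 0.05 at 90% confidence, z = 1.645.
n = p̂(1−p̂)(z/E)² = 0.877 × 0.123 × (1.645/0.05)² = 116.76 — call this n₀.
Finite-population correction with N = 681: n = n₀ / (1 + (n₀−1)/N) = 116.76 / 1.17 = 99.79
Round up: n = 100.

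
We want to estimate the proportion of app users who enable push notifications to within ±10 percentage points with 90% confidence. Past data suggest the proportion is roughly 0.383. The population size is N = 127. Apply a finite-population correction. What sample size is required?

n = 43

For a proportion with margin E = 0.1 at 90% confidence, z = 1.645.
n = p̂(1−p̂)(z/E)² = 0.383 × 0.617 × (1.645/0.1)² = 63.95 — call this n₀.
Finite-population correction with N = 127: n = n₀ / (1 + (n₀−1)/N) = 63.95 / 1.496 = 42.75
Round up: n = 43.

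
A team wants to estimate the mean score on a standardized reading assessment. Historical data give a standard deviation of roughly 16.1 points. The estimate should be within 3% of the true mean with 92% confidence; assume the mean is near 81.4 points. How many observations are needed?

For a mean, the margin of error is E = z·σ/√n, so n = (zσ/E)².
At 92% confidence, z = 1.751.
E = 3% of 81.4 = 2.442 points.
n = (1.751 × 16.1 / 2.442)² = 133.27
Round up: n = 134.

134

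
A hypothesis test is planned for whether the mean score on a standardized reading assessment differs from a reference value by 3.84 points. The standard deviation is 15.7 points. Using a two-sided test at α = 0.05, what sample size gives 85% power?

151

For a one-sample z-test, n = ((z_{α/2} + z_β)·σ/δ)².
z_{α/2} = 1.960 (two-sided α = 0.05); z_β = 1.036 (power 85% → β = 0.15).
n = (2.996 × 15.7 / 3.84)² = 150.04
Round up: n = 151.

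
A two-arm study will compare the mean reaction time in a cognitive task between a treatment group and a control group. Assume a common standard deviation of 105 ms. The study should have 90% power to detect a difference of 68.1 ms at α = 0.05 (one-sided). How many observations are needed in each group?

41 per group

For two equal groups, n per group = 2·((z_α + z_β)·σ/δ)².
z_α = 1.645; z_β = 1.282 (power 90%).
n = 2 × (2.927 × 105 / 68.1)² = 2 × 20.37 = 40.74
Round up: n = 41 per group.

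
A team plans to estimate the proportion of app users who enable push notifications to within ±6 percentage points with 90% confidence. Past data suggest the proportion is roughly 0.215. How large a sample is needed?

127

For a proportion with margin E = 0.06 at 90% confidence, z = 1.645.
n = p̂(1−p̂)(z/E)² = 0.215 × 0.785 × (1.645/0.06)² = 126.86
Round up: n = 127.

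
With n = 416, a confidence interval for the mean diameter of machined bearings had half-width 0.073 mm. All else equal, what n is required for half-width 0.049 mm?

n = 924

Margin of error scales as 1/√n, so n₂ = n₁·(E₁/E₂)².
n₂ = 416 × (0.073/0.049)² = 416 × 2.219 = 923.10
Round up: n₂ = 924.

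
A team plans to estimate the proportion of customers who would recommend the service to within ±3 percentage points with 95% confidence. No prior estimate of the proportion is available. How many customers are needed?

For a proportion with margin E = 0.03 at 95% confidence, z = 1.960.
With no prior estimate, use p = 0.5, which maximizes p(1−p) at 0.25.
n = 0.25 × (z/E)² = 0.25 × (1.960/0.03)² = 1067.11
Round up: n = 1068.

n = 1068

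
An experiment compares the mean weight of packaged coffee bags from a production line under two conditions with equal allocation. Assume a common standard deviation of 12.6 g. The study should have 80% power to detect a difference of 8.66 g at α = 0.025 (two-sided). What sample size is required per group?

For two equal groups, n per group = 2·((z_{α/2} + z_β)·σ/δ)².
z_{α/2} = 2.241; z_β = 0.842 (power 80%).
n = 2 × (3.083 × 12.6 / 8.66)² = 2 × 20.12 = 40.24
Round up: n = 41 per group.

41 per group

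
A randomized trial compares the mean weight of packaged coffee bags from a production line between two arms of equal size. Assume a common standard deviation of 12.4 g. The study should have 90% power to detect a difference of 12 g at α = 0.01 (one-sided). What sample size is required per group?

28 per group

For two equal groups, n per group = 2·((z_α + z_β)·σ/δ)².
z_α = 2.326; z_β = 1.282 (power 90%).
n = 2 × (3.608 × 12.4 / 12)² = 2 × 13.90 = 27.80
Round up: n = 28 per group.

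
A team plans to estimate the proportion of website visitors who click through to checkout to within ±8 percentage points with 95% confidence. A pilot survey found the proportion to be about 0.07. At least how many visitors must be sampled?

40

For a proportion with margin E = 0.08 at 95% confidence, z = 1.960.
n = p̂(1−p̂)(z/E)² = 0.07 × 0.93 × (1.960/0.08)² = 39.08
Round up: n = 40.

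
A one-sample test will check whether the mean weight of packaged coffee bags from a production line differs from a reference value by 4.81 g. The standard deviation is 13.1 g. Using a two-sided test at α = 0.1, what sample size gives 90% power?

n = 64

For a one-sample z-test, n = ((z_{α/2} + z_β)·σ/δ)².
z_{α/2} = 1.645 (two-sided α = 0.1); z_β = 1.282 (power 90% → β = 0.1).
n = (2.927 × 13.1 / 4.81)² = 63.55
Round up: n = 64.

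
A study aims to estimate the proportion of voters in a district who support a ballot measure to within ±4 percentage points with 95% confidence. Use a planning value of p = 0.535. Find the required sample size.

For a proportion with margin E = 0.04 at 95% confidence, z = 1.960.
n = p̂(1−p̂)(z/E)² = 0.535 × 0.465 × (1.960/0.04)² = 597.31
Round up: n = 598.

598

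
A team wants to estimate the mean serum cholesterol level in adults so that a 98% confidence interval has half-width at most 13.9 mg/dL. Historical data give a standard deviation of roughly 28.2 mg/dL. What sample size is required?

n = 23

For a mean, the margin of error is E = z·σ/√n, so n = (zσ/E)².
At 98% confidence, z = 2.326.
n = (2.326 × 28.2 / 13.9)² = 22.27
Round up: n = 23.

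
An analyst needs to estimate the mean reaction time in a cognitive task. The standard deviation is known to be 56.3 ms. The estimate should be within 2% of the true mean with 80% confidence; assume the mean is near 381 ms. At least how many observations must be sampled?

90

For a mean, the margin of error is E = z·σ/√n, so n = (zσ/E)².
At 80% confidence, z = 1.282.
E = 2% of 381 = 7.62 ms.
n = (1.282 × 56.3 / 7.62)² = 89.72
Round up: n = 90.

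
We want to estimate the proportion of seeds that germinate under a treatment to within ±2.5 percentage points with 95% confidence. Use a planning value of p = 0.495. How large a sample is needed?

For a proportion with margin E = 0.025 at 95% confidence, z = 1.960.
n = p̂(1−p̂)(z/E)² = 0.495 × 0.505 × (1.960/0.025)² = 1536.49
Round up: n = 1537.

1537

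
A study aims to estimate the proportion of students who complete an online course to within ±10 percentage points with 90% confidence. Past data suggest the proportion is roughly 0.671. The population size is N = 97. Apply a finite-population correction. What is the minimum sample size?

38

For a proportion with margin E = 0.1 at 90% confidence, z = 1.645.
n = p̂(1−p̂)(z/E)² = 0.671 × 0.329 × (1.645/0.1)² = 59.74 — call this n₀.
Finite-population correction with N = 97: n = n₀ / (1 + (n₀−1)/N) = 59.74 / 1.606 = 37.20
Round up: n = 38.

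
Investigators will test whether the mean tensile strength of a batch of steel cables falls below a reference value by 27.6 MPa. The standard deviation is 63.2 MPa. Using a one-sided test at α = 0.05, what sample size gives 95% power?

57

For a one-sample z-test, n = ((z_α + z_β)·σ/δ)².
z_α = 1.645 (one-sided α = 0.05); z_β = 1.645 (power 95% → β = 0.05).
n = (3.290 × 63.2 / 27.6)² = 56.76
Round up: n = 57.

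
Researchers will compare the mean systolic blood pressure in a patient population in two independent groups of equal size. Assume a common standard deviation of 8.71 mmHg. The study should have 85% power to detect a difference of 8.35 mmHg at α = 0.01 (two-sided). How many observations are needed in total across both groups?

58 total

For two equal groups, n per group = 2·((z_{α/2} + z_β)·σ/δ)².
z_{α/2} = 2.576; z_β = 1.036 (power 85%).
n = 2 × (3.612 × 8.71 / 8.35)² = 2 × 14.20 = 28.40
Round up: n = 29 per group.
Total across both groups: 2 × 29 = 58.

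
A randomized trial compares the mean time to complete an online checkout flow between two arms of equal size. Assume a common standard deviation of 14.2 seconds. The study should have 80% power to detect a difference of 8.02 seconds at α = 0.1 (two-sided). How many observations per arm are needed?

39 per group

For two equal groups, n per group = 2·((z_{α/2} + z_β)·σ/δ)².
z_{α/2} = 1.645; z_β = 0.842 (power 80%).
n = 2 × (2.487 × 14.2 / 8.02)² = 2 × 19.39 = 38.78
Round up: n = 39 per group.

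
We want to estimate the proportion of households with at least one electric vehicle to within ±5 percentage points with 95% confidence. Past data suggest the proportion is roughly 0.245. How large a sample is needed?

For a proportion with margin E = 0.05 at 95% confidence, z = 1.960.
n = p̂(1−p̂)(z/E)² = 0.245 × 0.755 × (1.960/0.05)² = 284.24
Round up: n = 285.

285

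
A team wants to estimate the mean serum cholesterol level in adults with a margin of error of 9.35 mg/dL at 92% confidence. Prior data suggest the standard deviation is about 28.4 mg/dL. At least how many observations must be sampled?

n = 29

For a mean, the margin of error is E = z·σ/√n, so n = (zσ/E)².
At 92% confidence, z = 1.751.
n = (1.751 × 28.4 / 9.35)² = 28.29
Round up: n = 29.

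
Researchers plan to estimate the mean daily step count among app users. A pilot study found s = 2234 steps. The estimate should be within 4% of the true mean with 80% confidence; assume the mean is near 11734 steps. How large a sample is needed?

38

For a mean, the margin of error is E = z·σ/√n, so n = (zσ/E)².
At 80% confidence, z = 1.282.
E = 4% of 11734 = 469.4 steps.
n = (1.282 × 2234 / 469.4)² = 37.23
Round up: n = 38.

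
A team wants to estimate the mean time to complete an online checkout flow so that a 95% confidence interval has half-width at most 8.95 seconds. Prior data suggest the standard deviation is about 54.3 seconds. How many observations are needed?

For a mean, the margin of error is E = z·σ/√n, so n = (zσ/E)².
At 95% confidence, z = 1.960.
n = (1.960 × 54.3 / 8.95)² = 141.41
Round up: n = 142.

142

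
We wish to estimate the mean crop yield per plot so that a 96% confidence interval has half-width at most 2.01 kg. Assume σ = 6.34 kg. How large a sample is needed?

42

For a mean, the margin of error is E = z·σ/√n, so n = (zσ/E)².
At 96% confidence, z = 2.054.
n = (2.054 × 6.34 / 2.01)² = 41.97
Round up: n = 42.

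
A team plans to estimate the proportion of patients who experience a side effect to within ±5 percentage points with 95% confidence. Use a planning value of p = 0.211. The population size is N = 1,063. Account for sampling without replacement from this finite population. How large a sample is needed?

For a proportion with margin E = 0.05 at 95% confidence, z = 1.960.
n = p̂(1−p̂)(z/E)² = 0.211 × 0.789 × (1.960/0.05)² = 255.82 — call this n₀.
Finite-population correction with N = 1,063: n = n₀ / (1 + (n₀−1)/N) = 255.82 / 1.24 = 206.31
Round up: n = 207.

207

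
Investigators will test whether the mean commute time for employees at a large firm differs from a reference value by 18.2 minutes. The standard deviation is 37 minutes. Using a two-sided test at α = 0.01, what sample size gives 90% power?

For a one-sample z-test, n = ((z_{α/2} + z_β)·σ/δ)².
z_{α/2} = 2.576 (two-sided α = 0.01); z_β = 1.282 (power 90% → β = 0.1).
n = (3.858 × 37 / 18.2)² = 61.52
Round up: n = 62.

62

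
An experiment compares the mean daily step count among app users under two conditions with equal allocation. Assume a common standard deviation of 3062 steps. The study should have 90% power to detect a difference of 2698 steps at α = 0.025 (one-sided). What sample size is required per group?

28 per group

For two equal groups, n per group = 2·((z_α + z_β)·σ/δ)².
z_α = 1.960; z_β = 1.282 (power 90%).
n = 2 × (3.242 × 3062 / 2698)² = 2 × 13.54 = 27.08
Round up: n = 28 per group.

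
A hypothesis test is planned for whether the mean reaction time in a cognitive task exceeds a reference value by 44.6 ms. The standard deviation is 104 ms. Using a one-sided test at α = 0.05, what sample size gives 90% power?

47

For a one-sample z-test, n = ((z_α + z_β)·σ/δ)².
z_α = 1.645 (one-sided α = 0.05); z_β = 1.282 (power 90% → β = 0.1).
n = (2.927 × 104 / 44.6)² = 46.58
Round up: n = 47.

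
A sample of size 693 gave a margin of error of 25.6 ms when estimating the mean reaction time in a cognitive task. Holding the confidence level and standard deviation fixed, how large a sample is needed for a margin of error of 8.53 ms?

n = 6242

Margin of error scales as 1/√n, so n₂ = n₁·(E₁/E₂)².
n₂ = 693 × (25.6/8.53)² = 693 × 9.007 = 6241.85
Round up: n₂ = 6242.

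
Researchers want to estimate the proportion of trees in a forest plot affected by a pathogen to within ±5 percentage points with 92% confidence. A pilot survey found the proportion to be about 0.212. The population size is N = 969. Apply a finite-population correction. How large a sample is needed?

170

For a proportion with margin E = 0.05 at 92% confidence, z = 1.751.
n = p̂(1−p̂)(z/E)² = 0.212 × 0.788 × (1.751/0.05)² = 204.88 — call this n₀.
Finite-population correction with N = 969: n = n₀ / (1 + (n₀−1)/N) = 204.88 / 1.21 = 169.32
Round up: n = 170.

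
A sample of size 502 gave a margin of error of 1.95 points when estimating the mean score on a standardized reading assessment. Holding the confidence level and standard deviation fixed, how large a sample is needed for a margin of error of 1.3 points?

Margin of error scales as 1/√n, so n₂ = n₁·(E₁/E₂)².
n₂ = 502 × (1.95/1.3)² = 502 × 2.25 = 1129.50
Round up: n₂ = 1130.

1130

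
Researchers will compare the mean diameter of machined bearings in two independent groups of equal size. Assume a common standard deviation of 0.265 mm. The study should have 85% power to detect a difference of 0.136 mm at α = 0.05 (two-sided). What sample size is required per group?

69 per group

For two equal groups, n per group = 2·((z_{α/2} + z_β)·σ/δ)².
z_{α/2} = 1.960; z_β = 1.036 (power 85%).
n = 2 × (2.996 × 0.265 / 0.136)² = 2 × 34.08 = 68.16
Round up: n = 69 per group.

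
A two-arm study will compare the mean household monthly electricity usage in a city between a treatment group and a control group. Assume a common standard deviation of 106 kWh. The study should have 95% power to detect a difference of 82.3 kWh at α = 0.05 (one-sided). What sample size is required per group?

For two equal groups, n per group = 2·((z_α + z_β)·σ/δ)².
z_α = 1.645; z_β = 1.645 (power 95%).
n = 2 × (3.290 × 106 / 82.3)² = 2 × 17.96 = 35.92
Round up: n = 36 per group.

36 per group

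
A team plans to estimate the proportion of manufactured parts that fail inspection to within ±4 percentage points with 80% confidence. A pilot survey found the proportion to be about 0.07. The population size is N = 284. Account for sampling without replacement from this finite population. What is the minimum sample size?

55

For a proportion with margin E = 0.04 at 80% confidence, z = 1.282.
n = p̂(1−p̂)(z/E)² = 0.07 × 0.93 × (1.282/0.04)² = 66.87 — call this n₀.
Finite-population correction with N = 284: n = n₀ / (1 + (n₀−1)/N) = 66.87 / 1.232 = 54.28
Round up: n = 55.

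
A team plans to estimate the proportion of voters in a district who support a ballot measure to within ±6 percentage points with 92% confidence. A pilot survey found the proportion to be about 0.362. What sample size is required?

For a proportion with margin E = 0.06 at 92% confidence, z = 1.751.
n = p̂(1−p̂)(z/E)² = 0.362 × 0.638 × (1.751/0.06)² = 196.70
Round up: n = 197.

197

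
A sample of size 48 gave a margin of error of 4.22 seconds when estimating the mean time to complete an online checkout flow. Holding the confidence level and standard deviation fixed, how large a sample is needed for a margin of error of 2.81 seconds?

Margin of error scales as 1/√n, so n₂ = n₁·(E₁/E₂)².
n₂ = 48 × (4.22/2.81)² = 48 × 2.255 = 108.24
Round up: n₂ = 109.

109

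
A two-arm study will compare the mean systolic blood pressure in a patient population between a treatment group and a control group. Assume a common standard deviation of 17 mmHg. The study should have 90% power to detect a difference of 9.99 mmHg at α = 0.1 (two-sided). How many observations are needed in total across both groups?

100 total

For two equal groups, n per group = 2·((z_{α/2} + z_β)·σ/δ)².
z_{α/2} = 1.645; z_β = 1.282 (power 90%).
n = 2 × (2.927 × 17 / 9.99)² = 2 × 24.81 = 49.62
Round up: n = 50 per group.
Total across both groups: 2 × 50 = 100.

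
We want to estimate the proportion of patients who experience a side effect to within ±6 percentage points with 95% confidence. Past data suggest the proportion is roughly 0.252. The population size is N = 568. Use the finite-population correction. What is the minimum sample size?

For a proportion with margin E = 0.06 at 95% confidence, z = 1.960.
n = p̂(1−p̂)(z/E)² = 0.252 × 0.748 × (1.960/0.06)² = 201.15 — call this n₀.
Finite-population correction with N = 568: n = n₀ / (1 + (n₀−1)/N) = 201.15 / 1.352 = 148.78
Round up: n = 149.

149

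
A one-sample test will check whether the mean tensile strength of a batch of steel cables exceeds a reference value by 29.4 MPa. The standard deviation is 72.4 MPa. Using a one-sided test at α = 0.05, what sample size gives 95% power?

n = 66

For a one-sample z-test, n = ((z_α + z_β)·σ/δ)².
z_α = 1.645 (one-sided α = 0.05); z_β = 1.645 (power 95% → β = 0.05).
n = (3.290 × 72.4 / 29.4)² = 65.64
Round up: n = 66.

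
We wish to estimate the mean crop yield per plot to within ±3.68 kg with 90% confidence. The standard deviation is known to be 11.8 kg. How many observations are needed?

For a mean, the margin of error is E = z·σ/√n, so n = (zσ/E)².
At 90% confidence, z = 1.645.
n = (1.645 × 11.8 / 3.68)² = 27.82
Round up: n = 28.

28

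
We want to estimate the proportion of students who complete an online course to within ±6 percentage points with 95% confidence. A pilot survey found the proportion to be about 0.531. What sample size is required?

For a proportion with margin E = 0.06 at 95% confidence, z = 1.960.
n = p̂(1−p̂)(z/E)² = 0.531 × 0.469 × (1.960/0.06)² = 265.75
Round up: n = 266.

n = 266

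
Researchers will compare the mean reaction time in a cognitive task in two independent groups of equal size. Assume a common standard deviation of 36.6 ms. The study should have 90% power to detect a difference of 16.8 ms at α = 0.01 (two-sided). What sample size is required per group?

142 per group

For two equal groups, n per group = 2·((z_{α/2} + z_β)·σ/δ)².
z_{α/2} = 2.576; z_β = 1.282 (power 90%).
n = 2 × (3.858 × 36.6 / 16.8)² = 2 × 70.64 = 141.28
Round up: n = 142 per group.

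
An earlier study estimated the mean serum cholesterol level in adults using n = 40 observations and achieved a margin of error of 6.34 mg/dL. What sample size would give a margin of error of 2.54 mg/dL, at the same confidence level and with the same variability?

Margin of error scales as 1/√n, so n₂ = n₁·(E₁/E₂)².
n₂ = 40 × (6.34/2.54)² = 40 × 6.23 = 249.20
Round up: n₂ = 250.

250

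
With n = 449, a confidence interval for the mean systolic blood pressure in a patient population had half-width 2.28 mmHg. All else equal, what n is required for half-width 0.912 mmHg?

Margin of error scales as 1/√n, so n₂ = n₁·(E₁/E₂)².
n₂ = 449 × (2.28/0.912)² = 449 × 6.25 = 2806.25
Round up: n₂ = 2807.

n = 2807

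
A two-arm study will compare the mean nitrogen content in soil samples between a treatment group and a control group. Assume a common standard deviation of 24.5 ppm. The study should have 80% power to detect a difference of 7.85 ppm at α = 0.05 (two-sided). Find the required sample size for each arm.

153 per group

For two equal groups, n per group = 2·((z_{α/2} + z_β)·σ/δ)².
z_{α/2} = 1.960; z_β = 0.842 (power 80%).
n = 2 × (2.802 × 24.5 / 7.85)² = 2 × 76.48 = 152.96
Round up: n = 153 per group.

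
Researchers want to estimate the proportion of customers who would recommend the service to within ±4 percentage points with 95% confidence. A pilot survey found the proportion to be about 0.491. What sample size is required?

601

For a proportion with margin E = 0.04 at 95% confidence, z = 1.960.
n = p̂(1−p̂)(z/E)² = 0.491 × 0.509 × (1.960/0.04)² = 600.06
Round up: n = 601.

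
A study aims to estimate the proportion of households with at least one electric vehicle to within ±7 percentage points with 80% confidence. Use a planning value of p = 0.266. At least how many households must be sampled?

For a proportion with margin E = 0.07 at 80% confidence, z = 1.282.
n = p̂(1−p̂)(z/E)² = 0.266 × 0.734 × (1.282/0.07)² = 65.49
Round up: n = 66.

66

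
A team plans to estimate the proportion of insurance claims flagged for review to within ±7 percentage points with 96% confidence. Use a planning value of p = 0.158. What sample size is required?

For a proportion with margin E = 0.07 at 96% confidence, z = 2.054.
n = p̂(1−p̂)(z/E)² = 0.158 × 0.842 × (2.054/0.07)² = 114.54
Round up: n = 115.

115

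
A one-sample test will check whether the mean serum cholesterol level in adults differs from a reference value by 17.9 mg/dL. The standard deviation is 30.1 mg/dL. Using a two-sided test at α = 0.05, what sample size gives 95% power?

37

For a one-sample z-test, n = ((z_{α/2} + z_β)·σ/δ)².
z_{α/2} = 1.960 (two-sided α = 0.05); z_β = 1.645 (power 95% → β = 0.05).
n = (3.605 × 30.1 / 17.9)² = 36.75
Round up: n = 37.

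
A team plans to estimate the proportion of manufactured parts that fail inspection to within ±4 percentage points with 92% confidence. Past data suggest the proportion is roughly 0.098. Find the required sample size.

170

For a proportion with margin E = 0.04 at 92% confidence, z = 1.751.
n = p̂(1−p̂)(z/E)² = 0.098 × 0.902 × (1.751/0.04)² = 169.39
Round up: n = 170.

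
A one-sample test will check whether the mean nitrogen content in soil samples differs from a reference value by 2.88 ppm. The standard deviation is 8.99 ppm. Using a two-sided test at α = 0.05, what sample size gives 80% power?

n = 77

For a one-sample z-test, n = ((z_{α/2} + z_β)·σ/δ)².
z_{α/2} = 1.960 (two-sided α = 0.05); z_β = 0.842 (power 80% → β = 0.2).
n = (2.802 × 8.99 / 2.88)² = 76.50
Round up: n = 77.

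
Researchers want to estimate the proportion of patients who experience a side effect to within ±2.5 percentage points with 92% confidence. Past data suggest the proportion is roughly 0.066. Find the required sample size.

n = 303

For a proportion with margin E = 0.025 at 92% confidence, z = 1.751.
n = p̂(1−p̂)(z/E)² = 0.066 × 0.934 × (1.751/0.025)² = 302.40
Round up: n = 303.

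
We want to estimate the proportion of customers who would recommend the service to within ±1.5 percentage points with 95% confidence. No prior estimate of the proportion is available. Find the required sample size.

4269

For a proportion with margin E = 0.015 at 95% confidence, z = 1.960.
With no prior estimate, use p = 0.5, which maximizes p(1−p) at 0.25.
n = 0.25 × (z/E)² = 0.25 × (1.960/0.015)² = 4268.44
Round up: n = 4269.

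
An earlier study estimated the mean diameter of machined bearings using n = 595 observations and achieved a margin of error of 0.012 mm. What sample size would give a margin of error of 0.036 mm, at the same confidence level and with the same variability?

Margin of error scales as 1/√n, so n₂ = n₁·(E₁/E₂)².
n₂ = 595 × (0.012/0.036)² = 595 × 0.1111 = 66.10
Round up: n₂ = 67.

67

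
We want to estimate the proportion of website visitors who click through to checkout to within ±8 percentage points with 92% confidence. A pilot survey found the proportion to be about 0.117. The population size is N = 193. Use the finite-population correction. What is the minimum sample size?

40

For a proportion with margin E = 0.08 at 92% confidence, z = 1.751.
n = p̂(1−p̂)(z/E)² = 0.117 × 0.883 × (1.751/0.08)² = 49.49 — call this n₀.
Finite-population correction with N = 193: n = n₀ / (1 + (n₀−1)/N) = 49.49 / 1.251 = 39.56
Round up: n = 40.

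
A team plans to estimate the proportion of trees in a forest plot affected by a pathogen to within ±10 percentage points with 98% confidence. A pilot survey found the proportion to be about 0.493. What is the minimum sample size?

136

For a proportion with margin E = 0.1 at 98% confidence, z = 2.326.
n = p̂(1−p̂)(z/E)² = 0.493 × 0.507 × (2.326/0.1)² = 135.23
Round up: n = 136.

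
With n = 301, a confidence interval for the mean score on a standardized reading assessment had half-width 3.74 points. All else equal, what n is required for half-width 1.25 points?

Margin of error scales as 1/√n, so n₂ = n₁·(E₁/E₂)².
n₂ = 301 × (3.74/1.25)² = 301 × 8.952 = 2694.55
Round up: n₂ = 2695.

n = 2695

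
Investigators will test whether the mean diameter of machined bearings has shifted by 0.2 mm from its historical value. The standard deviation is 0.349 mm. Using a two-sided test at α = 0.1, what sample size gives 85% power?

n = 22

For a one-sample z-test, n = ((z_{α/2} + z_β)·σ/δ)².
z_{α/2} = 1.645 (two-sided α = 0.1); z_β = 1.036 (power 85% → β = 0.15).
n = (2.681 × 0.349 / 0.2)² = 21.89
Round up: n = 22.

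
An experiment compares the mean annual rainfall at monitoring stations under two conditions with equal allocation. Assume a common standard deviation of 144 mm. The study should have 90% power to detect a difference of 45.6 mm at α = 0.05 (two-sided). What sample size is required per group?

210 per group

For two equal groups, n per group = 2·((z_{α/2} + z_β)·σ/δ)².
z_{α/2} = 1.960; z_β = 1.282 (power 90%).
n = 2 × (3.242 × 144 / 45.6)² = 2 × 104.81 = 209.62
Round up: n = 210 per group.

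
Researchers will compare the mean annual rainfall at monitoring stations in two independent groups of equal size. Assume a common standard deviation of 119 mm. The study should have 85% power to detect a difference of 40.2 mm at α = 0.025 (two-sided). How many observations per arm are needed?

For two equal groups, n per group = 2·((z_{α/2} + z_β)·σ/δ)².
z_{α/2} = 2.241; z_β = 1.036 (power 85%).
n = 2 × (3.277 × 119 / 40.2)² = 2 × 94.10 = 188.20
Round up: n = 189 per group.

189 per group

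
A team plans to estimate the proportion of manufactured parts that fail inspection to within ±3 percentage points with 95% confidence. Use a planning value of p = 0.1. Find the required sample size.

For a proportion with margin E = 0.03 at 95% confidence, z = 1.960.
n = p̂(1−p̂)(z/E)² = 0.1 × 0.9 × (1.960/0.03)² = 384.16
Round up: n = 385.

385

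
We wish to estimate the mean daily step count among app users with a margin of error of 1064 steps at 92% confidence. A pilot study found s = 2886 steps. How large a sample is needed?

n = 23

For a mean, the margin of error is E = z·σ/√n, so n = (zσ/E)².
At 92% confidence, z = 1.751.
n = (1.751 × 2886 / 1064)² = 22.56
Round up: n = 23.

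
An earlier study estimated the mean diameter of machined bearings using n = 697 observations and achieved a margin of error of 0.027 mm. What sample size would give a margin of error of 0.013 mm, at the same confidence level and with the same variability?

Margin of error scales as 1/√n, so n₂ = n₁·(E₁/E₂)².
n₂ = 697 × (0.027/0.013)² = 697 × 4.314 = 3006.86
Round up: n₂ = 3007.

3007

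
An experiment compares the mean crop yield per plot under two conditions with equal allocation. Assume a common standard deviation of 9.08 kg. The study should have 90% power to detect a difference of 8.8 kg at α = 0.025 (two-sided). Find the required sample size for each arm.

For two equal groups, n per group = 2·((z_{α/2} + z_β)·σ/δ)².
z_{α/2} = 2.241; z_β = 1.282 (power 90%).
n = 2 × (3.523 × 9.08 / 8.8)² = 2 × 13.21 = 26.42
Round up: n = 27 per group.

27 per group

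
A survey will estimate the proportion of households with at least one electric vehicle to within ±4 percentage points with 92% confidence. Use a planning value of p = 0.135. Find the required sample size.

For a proportion with margin E = 0.04 at 92% confidence, z = 1.751.
n = p̂(1−p̂)(z/E)² = 0.135 × 0.865 × (1.751/0.04)² = 223.77
Round up: n = 224.

224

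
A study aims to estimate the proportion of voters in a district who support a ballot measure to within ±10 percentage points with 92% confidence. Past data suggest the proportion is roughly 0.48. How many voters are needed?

For a proportion with margin E = 0.1 at 92% confidence, z = 1.751.
n = p̂(1−p̂)(z/E)² = 0.48 × 0.52 × (1.751/0.1)² = 76.53
Round up: n = 77.

77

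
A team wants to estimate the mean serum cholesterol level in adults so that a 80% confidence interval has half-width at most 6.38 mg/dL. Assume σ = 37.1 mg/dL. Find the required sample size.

For a mean, the margin of error is E = z·σ/√n, so n = (zσ/E)².
At 80% confidence, z = 1.282.
n = (1.282 × 37.1 / 6.38)² = 55.58
Round up: n = 56.

56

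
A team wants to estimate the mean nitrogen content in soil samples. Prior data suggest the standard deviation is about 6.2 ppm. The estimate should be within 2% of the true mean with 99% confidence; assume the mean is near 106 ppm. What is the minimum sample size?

For a mean, the margin of error is E = z·σ/√n, so n = (zσ/E)².
At 99% confidence, z = 2.576.
E = 2% of 106 = 2.12 ppm.
n = (2.576 × 6.2 / 2.12)² = 56.75
Round up: n = 57.

57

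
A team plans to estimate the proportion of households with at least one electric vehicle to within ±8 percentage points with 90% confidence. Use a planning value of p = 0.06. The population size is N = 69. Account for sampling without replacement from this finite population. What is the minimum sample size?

For a proportion with margin E = 0.08 at 90% confidence, z = 1.645.
n = p̂(1−p̂)(z/E)² = 0.06 × 0.94 × (1.645/0.08)² = 23.85 — call this n₀.
Finite-population correction with N = 69: n = n₀ / (1 + (n₀−1)/N) = 23.85 / 1.331 = 17.92
Round up: n = 18.

n = 18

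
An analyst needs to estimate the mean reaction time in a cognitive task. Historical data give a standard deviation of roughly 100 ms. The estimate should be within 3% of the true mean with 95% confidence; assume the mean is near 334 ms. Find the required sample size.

n = 383

For a mean, the margin of error is E = z·σ/√n, so n = (zσ/E)².
At 95% confidence, z = 1.960.
E = 3% of 334 = 10.02 ms.
n = (1.960 × 100 / 10.02)² = 382.63
Round up: n = 383.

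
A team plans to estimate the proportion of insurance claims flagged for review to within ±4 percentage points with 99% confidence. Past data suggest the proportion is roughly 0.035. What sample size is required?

141

For a proportion with margin E = 0.04 at 99% confidence, z = 2.576.
n = p̂(1−p̂)(z/E)² = 0.035 × 0.965 × (2.576/0.04)² = 140.08
Round up: n = 141.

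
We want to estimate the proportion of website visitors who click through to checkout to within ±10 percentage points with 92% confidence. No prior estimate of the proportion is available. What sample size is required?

77

For a proportion with margin E = 0.1 at 92% confidence, z = 1.751.
With no prior estimate, use p = 0.5, which maximizes p(1−p) at 0.25.
n = 0.25 × (z/E)² = 0.25 × (1.751/0.1)² = 76.65
Round up: n = 77.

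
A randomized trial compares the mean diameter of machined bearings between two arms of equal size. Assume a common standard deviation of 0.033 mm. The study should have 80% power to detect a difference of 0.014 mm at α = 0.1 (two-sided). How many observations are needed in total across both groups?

For two equal groups, n per group = 2·((z_{α/2} + z_β)·σ/δ)².
z_{α/2} = 1.645; z_β = 0.842 (power 80%).
n = 2 × (2.487 × 0.033 / 0.014)² = 2 × 34.37 = 68.74
Round up: n = 69 per group.
Total across both groups: 2 × 69 = 138.

138 total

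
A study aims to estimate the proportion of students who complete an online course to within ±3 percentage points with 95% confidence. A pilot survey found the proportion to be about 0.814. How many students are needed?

For a proportion with margin E = 0.03 at 95% confidence, z = 1.960.
n = p̂(1−p̂)(z/E)² = 0.814 × 0.186 × (1.960/0.03)² = 646.26
Round up: n = 647.

647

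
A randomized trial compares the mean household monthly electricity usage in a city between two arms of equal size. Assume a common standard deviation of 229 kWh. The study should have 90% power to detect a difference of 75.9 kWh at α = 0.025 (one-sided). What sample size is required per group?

192 per group

For two equal groups, n per group = 2·((z_α + z_β)·σ/δ)².
z_α = 1.960; z_β = 1.282 (power 90%).
n = 2 × (3.242 × 229 / 75.9)² = 2 × 95.68 = 191.36
Round up: n = 192 per group.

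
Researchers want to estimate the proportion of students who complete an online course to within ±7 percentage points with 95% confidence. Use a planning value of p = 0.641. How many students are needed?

For a proportion with margin E = 0.07 at 95% confidence, z = 1.960.
n = p̂(1−p̂)(z/E)² = 0.641 × 0.359 × (1.960/0.07)² = 180.41
Round up: n = 181.

181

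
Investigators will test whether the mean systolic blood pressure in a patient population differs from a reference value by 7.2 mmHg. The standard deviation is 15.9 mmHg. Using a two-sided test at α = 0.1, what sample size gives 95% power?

53

For a one-sample z-test, n = ((z_{α/2} + z_β)·σ/δ)².
z_{α/2} = 1.645 (two-sided α = 0.1); z_β = 1.645 (power 95% → β = 0.05).
n = (3.290 × 15.9 / 7.2)² = 52.79
Round up: n = 53.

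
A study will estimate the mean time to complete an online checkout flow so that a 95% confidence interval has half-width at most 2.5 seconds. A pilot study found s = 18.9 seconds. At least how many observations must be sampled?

n = 220

For a mean, the margin of error is E = z·σ/√n, so n = (zσ/E)².
At 95% confidence, z = 1.960.
n = (1.960 × 18.9 / 2.5)² = 219.56
Round up: n = 220.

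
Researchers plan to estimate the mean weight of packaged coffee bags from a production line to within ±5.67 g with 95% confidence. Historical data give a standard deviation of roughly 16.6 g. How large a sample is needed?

n = 33

For a mean, the margin of error is E = z·σ/√n, so n = (zσ/E)².
At 95% confidence, z = 1.960.
n = (1.960 × 16.6 / 5.67)² = 32.93
Round up: n = 33.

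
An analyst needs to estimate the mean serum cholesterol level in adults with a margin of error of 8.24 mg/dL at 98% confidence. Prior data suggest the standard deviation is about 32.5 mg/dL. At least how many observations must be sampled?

85

For a mean, the margin of error is E = z·σ/√n, so n = (zσ/E)².
At 98% confidence, z = 2.326.
n = (2.326 × 32.5 / 8.24)² = 84.17
Round up: n = 85.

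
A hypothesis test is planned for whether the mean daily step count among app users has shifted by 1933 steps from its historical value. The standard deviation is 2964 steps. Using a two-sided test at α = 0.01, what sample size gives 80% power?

28

For a one-sample z-test, n = ((z_{α/2} + z_β)·σ/δ)².
z_{α/2} = 2.576 (two-sided α = 0.01); z_β = 0.842 (power 80% → β = 0.2).
n = (3.418 × 2964 / 1933)² = 27.47
Round up: n = 28.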